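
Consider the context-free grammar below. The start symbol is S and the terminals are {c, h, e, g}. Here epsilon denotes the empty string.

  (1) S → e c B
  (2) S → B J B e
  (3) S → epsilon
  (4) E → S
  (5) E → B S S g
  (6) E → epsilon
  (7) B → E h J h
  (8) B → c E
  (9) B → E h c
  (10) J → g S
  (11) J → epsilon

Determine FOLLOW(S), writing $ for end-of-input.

FIRST(J): from J→g S we get {g}; from J→epsilon we get {epsilon}. So FIRST(J) = {epsilon, g}.
FIRST(S): from S→e c B we get {e}; from S→B J B e we get {c, e, h}; from S→epsilon we get {epsilon}. So FIRST(S) = {epsilon, c, e, h}.
FIRST(E): from E→S we get {epsilon, c, e, h}; from E→B S S g we get {c, e, h}; from E→epsilon we get {epsilon}. So FIRST(E) = {epsilon, c, e, h}.
FIRST(B): from B→E h J h we get {c, e, h}; from B→c E we get {c}; from B→E h c we get {c, e, h}. So FIRST(B) = {c, e, h}.
FOLLOW(S) includes $ since S is the start symbol.
FOLLOW(J): in S→B J B e, J is followed by B e with FIRST {c, e, h}; in B→E h J h, J is followed by h with FIRST {h}. Thus FOLLOW(J) = {c, e, h}.
FOLLOW(S): in E→S, the suffix after S is empty, so FOLLOW(S) ⊇ FOLLOW(E) = {$, c, e, g, h}; in E→B S S g (occurrence 1), S is followed by S g with FIRST {c, e, g, h}; in E→B S S g (occurrence 2), S is followed by g with FIRST {g}; in J→g S, the suffix after S is empty, so FOLLOW(S) ⊇ FOLLOW(J) = {c, e, h}. Thus FOLLOW(S) = {$, c, e, g, h}.
FOLLOW(B): in S→e c B, the suffix after B is empty, so FOLLOW(B) ⊇ FOLLOW(S) = {$, c, e, g, h}; in S→B J B e (occurrence 1), B is followed by J B e with FIRST {c, e, g, h}; in S→B J B e (occurrence 2), B is followed by e with FIRST {e}; in E→B S S g, B is followed by S S g with FIRST {c, e, g, h}. Thus FOLLOW(B) = {$, c, e, g, h}.
FOLLOW(E): in B→E h J h, E is followed by h J h with FIRST {h}; in B→c E, the suffix after E is empty, so FOLLOW(E) ⊇ FOLLOW(B) = {$, c, e, g, h}; in B→E h c, E is followed by h c with FIRST {h}. Thus FOLLOW(E) = {$, c, e, g, h}.

{$, c, e, g, h}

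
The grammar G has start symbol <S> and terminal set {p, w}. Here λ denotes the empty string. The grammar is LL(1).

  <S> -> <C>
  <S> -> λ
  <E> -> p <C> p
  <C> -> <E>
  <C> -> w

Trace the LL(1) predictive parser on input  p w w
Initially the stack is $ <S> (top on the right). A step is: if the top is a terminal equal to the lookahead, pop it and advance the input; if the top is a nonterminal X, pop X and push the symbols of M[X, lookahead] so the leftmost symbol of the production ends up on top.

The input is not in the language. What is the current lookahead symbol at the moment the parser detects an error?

w

     Stack      Input    Action
  1  $ <S>      p w w $  expand <S> -> <C>
  2  $ <C>      p w w $  expand <C> -> <E>
  3  $ <E>      p w w $  expand <E> -> p <C> p
  4  $ p <C> p  p w w $  match p
  5  $ p <C>    w w $    expand <C> -> w
  6  $ p w      w w $    match w
  7  $ p        w $      error: top is terminal p but lookahead is w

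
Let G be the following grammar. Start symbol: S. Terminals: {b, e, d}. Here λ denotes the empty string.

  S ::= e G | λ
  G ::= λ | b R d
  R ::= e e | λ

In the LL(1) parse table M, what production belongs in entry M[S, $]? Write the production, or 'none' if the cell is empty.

S ::= λ

FIRST(S): from S::=e G we get {e}; from S::=λ we get {λ}. So FIRST(S) = {λ, e}.
FIRST(G): from G::=λ we get {λ}; from G::=b R d we get {b}. So FIRST(G) = {λ, b}.
FIRST(R): from R::=e e we get {e}; from R::=λ we get {λ}. So FIRST(R) = {λ, e}.
FOLLOW(S) includes $ since S is the start symbol.
FOLLOW(S): S appears on no right-hand side. Thus FOLLOW(S) = {$}.
For S ::= e G: FIRST(e G) = {e}, so it goes in M[S, t] for t ∈ {e}.
For S ::= λ: FIRST(λ) = {λ}, so it goes in M[S, t] for t ∈ {}; since λ ∈ FIRST, also for every t ∈ FOLLOW(S) = {$}.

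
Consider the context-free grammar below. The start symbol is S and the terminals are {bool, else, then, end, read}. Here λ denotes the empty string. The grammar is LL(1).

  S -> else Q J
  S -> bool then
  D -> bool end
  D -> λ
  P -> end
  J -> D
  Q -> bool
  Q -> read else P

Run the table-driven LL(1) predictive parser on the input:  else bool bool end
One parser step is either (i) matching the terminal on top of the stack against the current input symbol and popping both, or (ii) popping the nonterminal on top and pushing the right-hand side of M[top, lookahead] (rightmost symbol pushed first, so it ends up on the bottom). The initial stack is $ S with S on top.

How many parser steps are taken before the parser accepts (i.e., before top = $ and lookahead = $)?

8

step 1: stack=$ S  input=else bool bool end $  — expand S -> else Q J
step 2: stack=$ J Q else  input=else bool bool end $  — match else
step 3: stack=$ J Q  input=bool bool end $  — expand Q -> bool
step 4: stack=$ J bool  input=bool bool end $  — match bool
step 5: stack=$ J  input=bool end $  — expand J -> D
step 6: stack=$ D  input=bool end $  — expand D -> bool end
step 7: stack=$ end bool  input=bool end $  — match bool
step 8: stack=$ end  input=end $  — match end
Accept reached after 8 steps.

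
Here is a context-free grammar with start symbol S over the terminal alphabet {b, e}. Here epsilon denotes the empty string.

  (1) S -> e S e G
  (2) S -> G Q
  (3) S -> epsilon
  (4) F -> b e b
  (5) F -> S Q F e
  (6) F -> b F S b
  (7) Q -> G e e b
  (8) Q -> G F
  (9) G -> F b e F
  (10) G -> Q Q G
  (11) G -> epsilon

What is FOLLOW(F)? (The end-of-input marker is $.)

{$, b, e}

FIRST(S) = {epsilon, b, e}  (via G Q)
FIRST(F) = {b, e}  (via S Q F e)
FIRST(Q) = {b, e}  (via G e e b, G F)
FIRST(G) = {epsilon, b, e}  (via F b e F, Q Q G)
FOLLOW(S) includes $ since S is the start symbol.
FOLLOW(S): in S->e S e G, S is followed by e G with FIRST {e}; in F->S Q F e, S is followed by Q F e with FIRST {b, e}; in F->b F S b, S is followed by b with FIRST {b}. Thus FOLLOW(S) = {$, b, e}.
FOLLOW(G): in S->e S e G, the suffix after G is empty, so FOLLOW(G) ⊇ FOLLOW(S) = {$, b, e}; in S->G Q, G is followed by Q with FIRST {b, e}; in Q->G e e b, G is followed by e e b with FIRST {e}; in Q->G F, G is followed by F with FIRST {b, e}; in G->Q Q G, the suffix after G is empty (adds nothing new). Thus FOLLOW(G) = {$, b, e}.
FOLLOW(Q): in S->G Q, the suffix after Q is empty, so FOLLOW(Q) ⊇ FOLLOW(S) = {$, b, e}; in F->S Q F e, Q is followed by F e with FIRST {b, e}; in G->Q Q G (occurrence 1), Q is followed by Q G with FIRST {b, e}; in G->Q Q G (occurrence 2), Q is followed by G with FIRST {epsilon, b, e}; in G->Q Q G (occurrence 2), the suffix after Q is nullable, so FOLLOW(Q) ⊇ FOLLOW(G) = {$, b, e}. Thus FOLLOW(Q) = {$, b, e}.
FOLLOW(F): in F->S Q F e, F is followed by e with FIRST {e}; in F->b F S b, F is followed by S b with FIRST {b, e}; in Q->G F, the suffix after F is empty, so FOLLOW(F) ⊇ FOLLOW(Q) = {$, b, e}; in G->F b e F (occurrence 1), F is followed by b e F with FIRST {b}; in G->F b e F (occurrence 2), the suffix after F is empty, so FOLLOW(F) ⊇ FOLLOW(G) = {$, b, e}. Thus FOLLOW(F) = {$, b, e}.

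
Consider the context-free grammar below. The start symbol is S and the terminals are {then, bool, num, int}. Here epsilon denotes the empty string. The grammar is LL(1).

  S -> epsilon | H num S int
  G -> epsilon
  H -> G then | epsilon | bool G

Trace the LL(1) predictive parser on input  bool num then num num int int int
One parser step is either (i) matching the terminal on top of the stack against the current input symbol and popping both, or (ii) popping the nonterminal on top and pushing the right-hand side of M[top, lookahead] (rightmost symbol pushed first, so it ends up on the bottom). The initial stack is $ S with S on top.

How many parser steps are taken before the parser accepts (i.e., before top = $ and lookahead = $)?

17

      Stack                   Input                                Action
   1  $ S                     bool num then num num int int int $  expand S -> H num S int
   2  $ int S num H           bool num then num num int int int $  expand H -> bool G
   3  $ int S num G bool      bool num then num num int int int $  match bool
   4  $ int S num G           num then num num int int int $       expand G -> epsilon
   5  $ int S num             num then num num int int int $       match num
   6  $ int S                 then num num int int int $           expand S -> H num S int
   7  $ int int S num H       then num num int int int $           expand H -> G then
   8  $ int int S num then G  then num num int int int $           expand G -> epsilon
   9  $ int int S num then    then num num int int int $           match then
  10  $ int int S num         num num int int int $                match num
  11  $ int int S             num int int int $                    expand S -> H num S int
  12  $ int int int S num H   num int int int $                    expand H -> epsilon
  13  $ int int int S num     num int int int $                    match num
  14  $ int int int S         int int int $                        expand S -> epsilon
  15  $ int int int           int int int $                        match int
  16  $ int int               int int $                            match int
  17  $ int                   int $                                match int
Accept reached after 17 steps.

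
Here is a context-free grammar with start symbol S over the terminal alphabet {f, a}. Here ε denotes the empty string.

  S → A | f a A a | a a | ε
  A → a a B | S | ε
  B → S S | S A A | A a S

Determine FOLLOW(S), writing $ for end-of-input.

{$, a, f}

FIRST(S): from S→A we get {ε, a, f}; from S→f a A a we get {f}; from S→a a we get {a}; from S→ε we get {ε}. So FIRST(S) = {ε, a, f}.
FIRST(A): from A→a a B we get {a}; from A→S we get {ε, a, f}; from A→ε we get {ε}. So FIRST(A) = {ε, a, f}.
FIRST(B): from B→S S we get {ε, a, f}; from B→S A A we get {ε, a, f}; from B→A a S we get {a, f}. So FIRST(B) = {ε, a, f}.
FOLLOW(S) includes $ since S is the start symbol.
FOLLOW(S): in A→S, the suffix after S is empty, so FOLLOW(S) ⊇ FOLLOW(A) = {$, a, f}; in B→S S (occurrence 1), S is followed by S with FIRST {ε, a, f}; in B→S S (occurrence 1), the suffix after S is nullable, so FOLLOW(S) ⊇ FOLLOW(B) = {$, a, f}; in B→S S (occurrence 2), the suffix after S is empty, so FOLLOW(S) ⊇ FOLLOW(B) = {$, a, f}; in B→S A A, S is followed by A A with FIRST {ε, a, f}; in B→S A A, the suffix after S is nullable, so FOLLOW(S) ⊇ FOLLOW(B) = {$, a, f}; in B→A a S, the suffix after S is empty, so FOLLOW(S) ⊇ FOLLOW(B) = {$, a, f}. Thus FOLLOW(S) = {$, a, f}.
FOLLOW(A): in S→A, the suffix after A is empty, so FOLLOW(A) ⊇ FOLLOW(S) = {$, a, f}; in S→f a A a, A is followed by a with FIRST {a}; in B→S A A (occurrence 1), A is followed by A with FIRST {ε, a, f}; in B→S A A (occurrence 1), the suffix after A is nullable, so FOLLOW(A) ⊇ FOLLOW(B) = {$, a, f}; in B→S A A (occurrence 2), the suffix after A is empty, so FOLLOW(A) ⊇ FOLLOW(B) = {$, a, f}; in B→A a S, A is followed by a S with FIRST {a}. Thus FOLLOW(A) = {$, a, f}.
FOLLOW(B): in A→a a B, the suffix after B is empty, so FOLLOW(B) ⊇ FOLLOW(A) = {$, a, f}. Thus FOLLOW(B) = {$, a, f}.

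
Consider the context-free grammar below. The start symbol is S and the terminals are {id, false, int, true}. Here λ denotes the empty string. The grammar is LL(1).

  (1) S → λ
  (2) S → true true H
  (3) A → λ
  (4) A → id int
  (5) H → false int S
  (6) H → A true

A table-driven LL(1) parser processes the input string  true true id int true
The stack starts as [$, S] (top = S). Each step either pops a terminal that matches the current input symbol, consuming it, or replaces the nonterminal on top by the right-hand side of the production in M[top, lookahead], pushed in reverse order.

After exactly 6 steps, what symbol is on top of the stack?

     Stack          Input                    Action
  1  $ S            true true id int true $  expand S → true true H
  2  $ H true true  true true id int true $  match true
  3  $ H true       true id int true $       match true
  4  $ H            id int true $            expand H → A true
  5  $ true A       id int true $            expand A → id int
  6  $ true int id  id int true $            match id
Stack after step 6: $ true int (top = int).

int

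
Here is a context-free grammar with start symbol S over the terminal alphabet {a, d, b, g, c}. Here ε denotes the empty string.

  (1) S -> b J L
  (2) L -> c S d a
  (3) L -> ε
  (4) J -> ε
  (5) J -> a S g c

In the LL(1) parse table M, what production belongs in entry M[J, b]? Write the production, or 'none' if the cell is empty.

none

FIRST(S) = {b}
FIRST(L) = {ε, c}
FIRST(J) = {ε, a}
FOLLOW(S) includes $ since S is the start symbol.
FOLLOW(S): in L->c S d a, S is followed by d a with FIRST {d}; in J->a S g c, S is followed by g c with FIRST {g}. Thus FOLLOW(S) = {$, d, g}.
FOLLOW(J): in S->b J L, J is followed by L with FIRST {ε, c}; in S->b J L, the suffix after J is nullable, so FOLLOW(J) ⊇ FOLLOW(S) = {$, d, g}. Thus FOLLOW(J) = {$, c, d, g}.
For J -> ε: FIRST(ε) = {ε}, so it goes in M[J, t] for t ∈ {}; since ε ∈ FIRST, also for every t ∈ FOLLOW(J) = {$, c, d, g}.
For J -> a S g c: FIRST(a S g c) = {a}, so it goes in M[J, t] for t ∈ {a}.
None of these place a production in M[J, b].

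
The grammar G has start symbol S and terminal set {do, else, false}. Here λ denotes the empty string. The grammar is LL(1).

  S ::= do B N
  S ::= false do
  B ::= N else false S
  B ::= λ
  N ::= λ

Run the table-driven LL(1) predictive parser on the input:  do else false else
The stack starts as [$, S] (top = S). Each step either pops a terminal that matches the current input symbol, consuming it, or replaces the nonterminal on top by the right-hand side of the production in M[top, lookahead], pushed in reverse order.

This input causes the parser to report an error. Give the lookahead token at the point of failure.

     Stack               Input                 Action
  1  $ S                 do else false else $  expand S ::= do B N
  2  $ N B do            do else false else $  match do
  3  $ N B               else false else $     expand B ::= N else false S
  4  $ N S false else N  else false else $     expand N ::= λ
  5  $ N S false else    else false else $     match else
  6  $ N S false         false else $          match false
  7  $ N S               else $                error: M[S, else] is empty

else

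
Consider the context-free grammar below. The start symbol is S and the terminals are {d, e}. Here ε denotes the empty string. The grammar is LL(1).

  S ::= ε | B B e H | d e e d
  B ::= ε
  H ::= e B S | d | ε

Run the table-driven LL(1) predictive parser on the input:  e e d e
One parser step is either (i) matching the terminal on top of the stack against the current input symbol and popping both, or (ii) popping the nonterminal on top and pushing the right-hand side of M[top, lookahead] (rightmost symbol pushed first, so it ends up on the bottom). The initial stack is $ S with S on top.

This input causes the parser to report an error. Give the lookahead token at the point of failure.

step 1: stack=$ S  input=e e d e $  — expand S ::= B B e H
step 2: stack=$ H e B B  input=e e d e $  — expand B ::= ε
step 3: stack=$ H e B  input=e e d e $  — expand B ::= ε
step 4: stack=$ H e  input=e e d e $  — match e
step 5: stack=$ H  input=e d e $  — expand H ::= e B S
step 6: stack=$ S B e  input=e d e $  — match e
step 7: stack=$ S B  input=d e $  — expand B ::= ε
step 8: stack=$ S  input=d e $  — expand S ::= d e e d
step 9: stack=$ d e e d  input=d e $  — match d
step 10: stack=$ d e e  input=e $  — match e
step 11: stack=$ d e  input=$  — error: top is terminal e but lookahead is $

$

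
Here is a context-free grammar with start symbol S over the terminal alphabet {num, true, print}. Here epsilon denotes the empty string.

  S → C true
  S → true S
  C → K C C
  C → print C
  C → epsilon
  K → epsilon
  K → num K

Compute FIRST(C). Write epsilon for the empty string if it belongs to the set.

{epsilon, num, print}

FIRST(K): from K→epsilon we get {epsilon}; from K→num K we get {num}. So FIRST(K) = {epsilon, num}.
FIRST(C): from C→K C C we get {epsilon, num, print}; from C→print C we get {print}; from C→epsilon we get {epsilon}. So FIRST(C) = {epsilon, num, print}.
FIRST(S): from S→C true we get {num, print, true}; from S→true S we get {true}. So FIRST(S) = {num, print, true}.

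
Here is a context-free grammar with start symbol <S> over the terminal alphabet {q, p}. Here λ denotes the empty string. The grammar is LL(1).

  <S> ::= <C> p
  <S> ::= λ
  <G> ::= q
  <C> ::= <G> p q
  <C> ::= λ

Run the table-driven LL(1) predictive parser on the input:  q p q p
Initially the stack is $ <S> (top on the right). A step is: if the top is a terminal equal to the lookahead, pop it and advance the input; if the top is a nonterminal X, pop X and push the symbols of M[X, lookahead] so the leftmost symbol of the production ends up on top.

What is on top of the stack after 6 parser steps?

p

     Stack        Input      Action
  1  $ <S>        q p q p $  expand <S> ::= <C> p
  2  $ p <C>      q p q p $  expand <C> ::= <G> p q
  3  $ p q p <G>  q p q p $  expand <G> ::= q
  4  $ p q p q    q p q p $  match q
  5  $ p q p      p q p $    match p
  6  $ p q        q p $      match q
Stack after step 6: $ p (top = p).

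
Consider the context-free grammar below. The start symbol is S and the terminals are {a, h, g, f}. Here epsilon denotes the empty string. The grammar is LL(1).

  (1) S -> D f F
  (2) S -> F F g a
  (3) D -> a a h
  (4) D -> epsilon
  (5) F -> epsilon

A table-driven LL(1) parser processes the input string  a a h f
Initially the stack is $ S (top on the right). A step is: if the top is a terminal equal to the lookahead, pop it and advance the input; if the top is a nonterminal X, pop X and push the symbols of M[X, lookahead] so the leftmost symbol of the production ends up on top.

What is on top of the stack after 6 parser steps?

step 1: stack=$ S  input=a a h f $  — expand S -> D f F
step 2: stack=$ F f D  input=a a h f $  — expand D -> a a h
step 3: stack=$ F f h a a  input=a a h f $  — match a
step 4: stack=$ F f h a  input=a h f $  — match a
step 5: stack=$ F f h  input=h f $  — match h
step 6: stack=$ F f  input=f $  — match f
Stack after step 6: $ F (top = F).

F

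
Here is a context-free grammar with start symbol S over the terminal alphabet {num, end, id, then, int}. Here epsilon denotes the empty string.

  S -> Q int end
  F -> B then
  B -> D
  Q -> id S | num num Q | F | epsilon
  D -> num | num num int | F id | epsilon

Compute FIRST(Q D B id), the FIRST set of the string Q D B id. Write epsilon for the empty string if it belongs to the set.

FIRST(S): from S->Q int end we get {id, int, num, then}. So FIRST(S) = {id, int, num, then}.
FIRST(F): from F->B then we get {num, then}. So FIRST(F) = {num, then}.
FIRST(Q): from Q->id S we get {id}; from Q->num num Q we get {num}; from Q->F we get {num, then}; from Q->epsilon we get {epsilon}. So FIRST(Q) = {epsilon, id, num, then}.
FIRST(D): from D->num we get {num}; from D->num num int we get {num}; from D->F id we get {num, then}; from D->epsilon we get {epsilon}. So FIRST(D) = {epsilon, num, then}.
FIRST(B): from B->D we get {epsilon, num, then}. So FIRST(B) = {epsilon, num, then}.
FIRST(Q D B id): take FIRST of each symbol in turn, carrying on past any symbol whose FIRST contains epsilon; result {id, num, then}.

{id, num, then}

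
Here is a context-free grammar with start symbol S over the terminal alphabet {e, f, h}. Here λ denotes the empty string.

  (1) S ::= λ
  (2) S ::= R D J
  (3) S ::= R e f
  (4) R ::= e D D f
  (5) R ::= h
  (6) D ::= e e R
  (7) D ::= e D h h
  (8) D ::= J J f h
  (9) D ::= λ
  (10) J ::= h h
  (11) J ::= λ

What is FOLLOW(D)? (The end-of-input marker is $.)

FIRST(R) = {e, h}
FIRST(J) = {λ, h}
FIRST(S) = {λ, e, h}  (via R D J, R e f)
FIRST(D) = {λ, e, f, h}  (via J J f h)
FOLLOW(S) includes $ since S is the start symbol.
FOLLOW(S): S appears on no right-hand side. Thus FOLLOW(S) = {$}.
FOLLOW(D): in S::=R D J, D is followed by J with FIRST {λ, h}; in S::=R D J, the suffix after D is nullable, so FOLLOW(D) ⊇ FOLLOW(S) = {$}; in R::=e D D f (occurrence 1), D is followed by D f with FIRST {e, f, h}; in R::=e D D f (occurrence 2), D is followed by f with FIRST {f}; in D::=e D h h, D is followed by h h with FIRST {h}. Thus FOLLOW(D) = {$, e, f, h}.
FOLLOW(R): in S::=R D J, R is followed by D J with FIRST {λ, e, f, h}; in S::=R D J, the suffix after R is nullable, so FOLLOW(R) ⊇ FOLLOW(S) = {$}; in S::=R e f, R is followed by e f with FIRST {e}; in D::=e e R, the suffix after R is empty, so FOLLOW(R) ⊇ FOLLOW(D) = {$, e, f, h}. Thus FOLLOW(R) = {$, e, f, h}.
FOLLOW(J): in S::=R D J, the suffix after J is empty, so FOLLOW(J) ⊇ FOLLOW(S) = {$}; in D::=J J f h (occurrence 1), J is followed by J f h with FIRST {f, h}; in D::=J J f h (occurrence 2), J is followed by f h with FIRST {f}. Thus FOLLOW(J) = {$, f, h}.

{$, e, f, h}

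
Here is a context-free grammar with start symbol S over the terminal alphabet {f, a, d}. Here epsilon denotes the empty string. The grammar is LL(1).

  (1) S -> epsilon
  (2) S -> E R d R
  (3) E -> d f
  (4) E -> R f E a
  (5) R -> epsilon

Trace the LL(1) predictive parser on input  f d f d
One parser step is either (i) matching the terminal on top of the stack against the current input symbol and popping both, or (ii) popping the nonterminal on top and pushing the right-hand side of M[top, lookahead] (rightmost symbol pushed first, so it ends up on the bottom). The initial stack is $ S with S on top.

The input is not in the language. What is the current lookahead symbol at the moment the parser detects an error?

d

step 1: stack=$ S  input=f d f d $  — expand S -> E R d R
step 2: stack=$ R d R E  input=f d f d $  — expand E -> R f E a
step 3: stack=$ R d R a E f R  input=f d f d $  — expand R -> epsilon
step 4: stack=$ R d R a E f  input=f d f d $  — match f
step 5: stack=$ R d R a E  input=d f d $  — expand E -> d f
step 6: stack=$ R d R a f d  input=d f d $  — match d
step 7: stack=$ R d R a f  input=f d $  — match f
step 8: stack=$ R d R a  input=d $  — error: top is terminal a but lookahead is d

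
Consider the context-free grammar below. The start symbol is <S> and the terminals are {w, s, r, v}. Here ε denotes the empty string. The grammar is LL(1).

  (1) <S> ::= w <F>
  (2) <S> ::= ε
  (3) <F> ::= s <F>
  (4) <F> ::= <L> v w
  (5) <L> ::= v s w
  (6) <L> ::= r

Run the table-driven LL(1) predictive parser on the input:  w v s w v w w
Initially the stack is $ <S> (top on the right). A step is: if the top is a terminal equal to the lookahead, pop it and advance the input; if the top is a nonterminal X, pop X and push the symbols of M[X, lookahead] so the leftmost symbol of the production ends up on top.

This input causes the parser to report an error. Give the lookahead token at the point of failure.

w

step 1: stack=$ <S>  input=w v s w v w w $  — expand <S> ::= w <F>
step 2: stack=$ <F> w  input=w v s w v w w $  — match w
step 3: stack=$ <F>  input=v s w v w w $  — expand <F> ::= <L> v w
step 4: stack=$ w v <L>  input=v s w v w w $  — expand <L> ::= v s w
step 5: stack=$ w v w s v  input=v s w v w w $  — match v
step 6: stack=$ w v w s  input=s w v w w $  — match s
step 7: stack=$ w v w  input=w v w w $  — match w
step 8: stack=$ w v  input=v w w $  — match v
step 9: stack=$ w  input=w w $  — match w
step 10: stack=$  input=w $  — error: stack empty but input remains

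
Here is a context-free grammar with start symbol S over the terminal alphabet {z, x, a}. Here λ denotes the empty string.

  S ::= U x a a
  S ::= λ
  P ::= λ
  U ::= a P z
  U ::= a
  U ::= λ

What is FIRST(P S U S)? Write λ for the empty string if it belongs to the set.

FIRST(P) = {λ}
FIRST(U) = {λ, a}
FIRST(S) = {λ, a, x}  (via U x a a)
FIRST(P S U S): take FIRST of each symbol in turn, carrying on past any symbol whose FIRST contains λ; result {λ, a, x}.

{λ, a, x}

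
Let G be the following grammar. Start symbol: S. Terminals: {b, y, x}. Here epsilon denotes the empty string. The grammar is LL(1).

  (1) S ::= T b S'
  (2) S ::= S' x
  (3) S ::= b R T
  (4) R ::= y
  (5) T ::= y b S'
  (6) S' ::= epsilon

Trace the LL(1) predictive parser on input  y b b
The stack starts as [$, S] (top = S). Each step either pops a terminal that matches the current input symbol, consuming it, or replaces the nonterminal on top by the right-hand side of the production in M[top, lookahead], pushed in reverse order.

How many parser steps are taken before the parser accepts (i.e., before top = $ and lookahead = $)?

     Stack          Input    Action
  1  $ S            y b b $  expand S ::= T b S'
  2  $ S' b T       y b b $  expand T ::= y b S'
  3  $ S' b S' b y  y b b $  match y
  4  $ S' b S' b    b b $    match b
  5  $ S' b S'      b $      expand S' ::= epsilon
  6  $ S' b         b $      match b
  7  $ S'           $        expand S' ::= epsilon
Accept reached after 7 steps.

7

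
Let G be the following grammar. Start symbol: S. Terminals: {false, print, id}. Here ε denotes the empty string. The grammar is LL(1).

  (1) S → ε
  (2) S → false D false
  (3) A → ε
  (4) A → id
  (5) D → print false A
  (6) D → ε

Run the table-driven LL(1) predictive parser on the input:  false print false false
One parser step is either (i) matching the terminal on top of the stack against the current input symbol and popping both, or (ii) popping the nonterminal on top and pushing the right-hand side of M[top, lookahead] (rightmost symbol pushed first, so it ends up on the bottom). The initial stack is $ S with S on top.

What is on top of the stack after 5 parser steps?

     Stack                  Input                      Action
  1  $ S                    false print false false $  expand S → false D false
  2  $ false D false        false print false false $  match false
  3  $ false D              print false false $        expand D → print false A
  4  $ false A false print  print false false $        match print
  5  $ false A false        false false $              match false
Stack after step 5: $ false A (top = A).

A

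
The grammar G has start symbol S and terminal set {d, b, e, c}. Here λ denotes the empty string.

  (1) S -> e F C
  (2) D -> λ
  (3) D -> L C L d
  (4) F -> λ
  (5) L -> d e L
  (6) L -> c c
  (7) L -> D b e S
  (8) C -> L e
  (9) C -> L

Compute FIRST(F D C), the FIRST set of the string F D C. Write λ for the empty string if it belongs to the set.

{b, c, d}

FIRST(S): from S->e F C we get {e}. So FIRST(S) = {e}.
FIRST(F): from F->λ we get {λ}. So FIRST(F) = {λ}.
FIRST(D): from D->λ we get {λ}; from D->L C L d we get {b, c, d}. So FIRST(D) = {λ, b, c, d}.
FIRST(L): from L->d e L we get {d}; from L->c c we get {c}; from L->D b e S we get {b, c, d}. So FIRST(L) = {b, c, d}.
FIRST(C): from C->L e we get {b, c, d}; from C->L we get {b, c, d}. So FIRST(C) = {b, c, d}.
FIRST(F D C): take FIRST of each symbol in turn, carrying on past any symbol whose FIRST contains λ; result {b, c, d}.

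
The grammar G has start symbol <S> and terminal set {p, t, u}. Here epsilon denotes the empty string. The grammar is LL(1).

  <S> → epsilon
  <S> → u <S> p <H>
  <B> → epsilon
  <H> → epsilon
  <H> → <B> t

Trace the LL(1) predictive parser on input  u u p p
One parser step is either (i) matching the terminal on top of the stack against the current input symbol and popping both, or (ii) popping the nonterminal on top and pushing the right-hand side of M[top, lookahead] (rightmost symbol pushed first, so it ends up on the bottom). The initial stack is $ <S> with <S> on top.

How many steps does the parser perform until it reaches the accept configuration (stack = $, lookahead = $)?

     Stack                Input      Action
  1  $ <S>                u u p p $  expand <S> → u <S> p <H>
  2  $ <H> p <S> u        u u p p $  match u
  3  $ <H> p <S>          u p p $    expand <S> → u <S> p <H>
  4  $ <H> p <H> p <S> u  u p p $    match u
  5  $ <H> p <H> p <S>    p p $      expand <S> → epsilon
  6  $ <H> p <H> p        p p $      match p
  7  $ <H> p <H>          p $        expand <H> → epsilon
  8  $ <H> p              p $        match p
  9  $ <H>                $          expand <H> → epsilon
Accept reached after 9 steps.

9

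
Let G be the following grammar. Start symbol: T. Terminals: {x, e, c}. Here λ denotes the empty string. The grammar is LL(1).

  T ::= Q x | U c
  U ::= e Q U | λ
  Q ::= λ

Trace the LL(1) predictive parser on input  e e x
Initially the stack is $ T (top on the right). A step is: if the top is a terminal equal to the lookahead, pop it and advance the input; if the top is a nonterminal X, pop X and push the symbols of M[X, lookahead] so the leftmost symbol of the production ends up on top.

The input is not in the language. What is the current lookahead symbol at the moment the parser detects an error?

x

     Stack      Input    Action
  1  $ T        e e x $  expand T ::= U c
  2  $ c U      e e x $  expand U ::= e Q U
  3  $ c U Q e  e e x $  match e
  4  $ c U Q    e x $    expand Q ::= λ
  5  $ c U      e x $    expand U ::= e Q U
  6  $ c U Q e  e x $    match e
  7  $ c U Q    x $      expand Q ::= λ
  8  $ c U      x $      error: M[U, x] is empty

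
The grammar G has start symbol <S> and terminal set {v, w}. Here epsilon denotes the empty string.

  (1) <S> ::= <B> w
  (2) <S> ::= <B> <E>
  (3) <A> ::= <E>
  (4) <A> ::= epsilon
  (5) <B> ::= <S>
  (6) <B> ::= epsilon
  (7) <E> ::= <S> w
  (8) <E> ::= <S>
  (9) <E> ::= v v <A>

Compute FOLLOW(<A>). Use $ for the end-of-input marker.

FIRST(<S>) = {v, w}  (via <B> w, <B> <E>)
FIRST(<B>) = {epsilon, v, w}  (via <S>)
FIRST(<E>) = {v, w}  (via <S> w, <S>)
FIRST(<A>) = {epsilon, v, w}  (via <E>)
FOLLOW(<S>) includes $ since <S> is the start symbol.
FOLLOW(<B>): in <S>::=<B> w, <B> is followed by w with FIRST {w}; in <S>::=<B> <E>, <B> is followed by <E> with FIRST {v, w}. Thus FOLLOW(<B>) = {v, w}.
FOLLOW(<S>): in <B>::=<S>, the suffix after <S> is empty, so FOLLOW(<S>) ⊇ FOLLOW(<B>) = {v, w}; in <E>::=<S> w, <S> is followed by w with FIRST {w}; in <E>::=<S>, the suffix after <S> is empty, so FOLLOW(<S>) ⊇ FOLLOW(<E>) = {$, v, w}. Thus FOLLOW(<S>) = {$, v, w}.
FOLLOW(<A>): in <E>::=v v <A>, the suffix after <A> is empty, so FOLLOW(<A>) ⊇ FOLLOW(<E>) = {$, v, w}. Thus FOLLOW(<A>) = {$, v, w}.
FOLLOW(<E>): in <S>::=<B> <E>, the suffix after <E> is empty, so FOLLOW(<E>) ⊇ FOLLOW(<S>) = {$, v, w}; in <A>::=<E>, the suffix after <E> is empty, so FOLLOW(<E>) ⊇ FOLLOW(<A>) = {$, v, w}. Thus FOLLOW(<E>) = {$, v, w}.

{$, v, w}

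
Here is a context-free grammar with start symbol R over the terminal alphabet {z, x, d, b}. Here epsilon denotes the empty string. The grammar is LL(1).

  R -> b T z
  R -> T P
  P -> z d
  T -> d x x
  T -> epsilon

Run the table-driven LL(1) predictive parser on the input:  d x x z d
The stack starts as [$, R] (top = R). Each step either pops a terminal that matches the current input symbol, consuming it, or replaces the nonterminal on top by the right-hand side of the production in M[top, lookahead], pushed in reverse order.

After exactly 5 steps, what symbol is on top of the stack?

     Stack      Input        Action
  1  $ R        d x x z d $  expand R -> T P
  2  $ P T      d x x z d $  expand T -> d x x
  3  $ P x x d  d x x z d $  match d
  4  $ P x x    x x z d $    match x
  5  $ P x      x z d $      match x
Stack after step 5: $ P (top = P).

P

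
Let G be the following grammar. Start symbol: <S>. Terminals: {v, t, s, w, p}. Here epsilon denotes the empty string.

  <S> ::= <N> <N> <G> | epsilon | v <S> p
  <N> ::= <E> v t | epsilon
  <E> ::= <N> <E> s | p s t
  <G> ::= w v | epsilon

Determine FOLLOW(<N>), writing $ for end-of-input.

{$, p, w}

FIRST(<G>) = {epsilon, w}
FIRST(<S>) = {epsilon, p, v, w}  (via <N> <N> <G>)
FIRST(<N>) = {epsilon, p}  (via <E> v t)
FIRST(<E>) = {p}  (via <N> <E> s)
FOLLOW(<S>) includes $ since <S> is the start symbol.
FOLLOW(<S>): in <S>::=v <S> p, <S> is followed by p with FIRST {p}. Thus FOLLOW(<S>) = {$, p}.
FOLLOW(<N>): in <S>::=<N> <N> <G> (occurrence 1), <N> is followed by <N> <G> with FIRST {epsilon, p, w}; in <S>::=<N> <N> <G> (occurrence 1), the suffix after <N> is nullable, so FOLLOW(<N>) ⊇ FOLLOW(<S>) = {$, p}; in <S>::=<N> <N> <G> (occurrence 2), <N> is followed by <G> with FIRST {epsilon, w}; in <S>::=<N> <N> <G> (occurrence 2), the suffix after <N> is nullable, so FOLLOW(<N>) ⊇ FOLLOW(<S>) = {$, p}; in <E>::=<N> <E> s, <N> is followed by <E> s with FIRST {p}. Thus FOLLOW(<N>) = {$, p, w}.
FOLLOW(<E>): in <N>::=<E> v t, <E> is followed by v t with FIRST {v}; in <E>::=<N> <E> s, <E> is followed by s with FIRST {s}. Thus FOLLOW(<E>) = {s, v}.
FOLLOW(<G>): in <S>::=<N> <N> <G>, the suffix after <G> is empty, so FOLLOW(<G>) ⊇ FOLLOW(<S>) = {$, p}. Thus FOLLOW(<G>) = {$, p}.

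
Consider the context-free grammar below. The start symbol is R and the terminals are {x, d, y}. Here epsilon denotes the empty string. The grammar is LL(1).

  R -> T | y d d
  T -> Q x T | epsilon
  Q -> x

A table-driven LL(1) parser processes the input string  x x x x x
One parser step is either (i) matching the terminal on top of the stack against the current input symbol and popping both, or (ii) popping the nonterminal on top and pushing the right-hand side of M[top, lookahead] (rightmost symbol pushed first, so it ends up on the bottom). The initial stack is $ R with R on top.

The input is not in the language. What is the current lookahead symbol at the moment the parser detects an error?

$

      Stack    Input        Action
   1  $ R      x x x x x $  expand R -> T
   2  $ T      x x x x x $  expand T -> Q x T
   3  $ T x Q  x x x x x $  expand Q -> x
   4  $ T x x  x x x x x $  match x
   5  $ T x    x x x x $    match x
   6  $ T      x x x $      expand T -> Q x T
   7  $ T x Q  x x x $      expand Q -> x
   8  $ T x x  x x x $      match x
   9  $ T x    x x $        match x
  10  $ T      x $          expand T -> Q x T
  11  $ T x Q  x $          expand Q -> x
  12  $ T x x  x $          match x
  13  $ T x    $            error: top is terminal x but lookahead is $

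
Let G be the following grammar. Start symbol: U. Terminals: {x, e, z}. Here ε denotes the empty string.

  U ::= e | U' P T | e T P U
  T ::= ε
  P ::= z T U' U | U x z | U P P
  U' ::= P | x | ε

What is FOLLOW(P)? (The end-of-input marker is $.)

{$, e, x, z}

FIRST(T): from T::=ε we get {ε}. So FIRST(T) = {ε}.
FIRST(U): from U::=e we get {e}; from U::=U' P T we get {e, x, z}; from U::=e T P U we get {e}. So FIRST(U) = {e, x, z}.
FIRST(P): from P::=z T U' U we get {z}; from P::=U x z we get {e, x, z}; from P::=U P P we get {e, x, z}. So FIRST(P) = {e, x, z}.
FIRST(U'): from U'::=P we get {e, x, z}; from U'::=x we get {x}; from U'::=ε we get {ε}. So FIRST(U') = {ε, e, x, z}.
FOLLOW(U) includes $ since U is the start symbol.
FOLLOW(U'): in U::=U' P T, U' is followed by P T with FIRST {e, x, z}; in P::=z T U' U, U' is followed by U with FIRST {e, x, z}. Thus FOLLOW(U') = {e, x, z}.
FOLLOW(U): in U::=e T P U, the suffix after U is empty (adds nothing new); in P::=z T U' U, the suffix after U is empty, so FOLLOW(U) ⊇ FOLLOW(P) = {$, e, x, z}; in P::=U x z, U is followed by x z with FIRST {x}; in P::=U P P, U is followed by P P with FIRST {e, x, z}. Thus FOLLOW(U) = {$, e, x, z}.
FOLLOW(T): in U::=U' P T, the suffix after T is empty, so FOLLOW(T) ⊇ FOLLOW(U) = {$, e, x, z}; in U::=e T P U, T is followed by P U with FIRST {e, x, z}; in P::=z T U' U, T is followed by U' U with FIRST {e, x, z}. Thus FOLLOW(T) = {$, e, x, z}.
FOLLOW(P): in U::=U' P T, P is followed by T with FIRST {ε}; in U::=U' P T, the suffix after P is nullable, so FOLLOW(P) ⊇ FOLLOW(U) = {$, e, x, z}; in U::=e T P U, P is followed by U with FIRST {e, x, z}; in P::=U P P (occurrence 1), P is followed by P with FIRST {e, x, z}; in P::=U P P (occurrence 2), the suffix after P is empty (adds nothing new); in U'::=P, the suffix after P is empty, so FOLLOW(P) ⊇ FOLLOW(U') = {e, x, z}. Thus FOLLOW(P) = {$, e, x, z}.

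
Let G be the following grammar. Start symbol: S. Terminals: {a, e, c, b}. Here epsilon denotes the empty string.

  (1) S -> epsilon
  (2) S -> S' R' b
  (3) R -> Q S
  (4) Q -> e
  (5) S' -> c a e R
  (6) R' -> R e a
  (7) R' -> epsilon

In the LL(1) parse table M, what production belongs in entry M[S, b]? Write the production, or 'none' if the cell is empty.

S -> epsilon

FIRST(Q): from Q->e we get {e}. So FIRST(Q) = {e}.
FIRST(S'): from S'->c a e R we get {c}. So FIRST(S') = {c}.
FIRST(S): from S->epsilon we get {epsilon}; from S->S' R' b we get {c}. So FIRST(S) = {epsilon, c}.
FIRST(R): from R->Q S we get {e}. So FIRST(R) = {e}.
FIRST(R'): from R'->R e a we get {e}; from R'->epsilon we get {epsilon}. So FIRST(R') = {epsilon, e}.
FOLLOW(S) includes $ since S is the start symbol.
FOLLOW(R): in S'->c a e R, the suffix after R is empty, so FOLLOW(R) ⊇ FOLLOW(S') = {b, e}; in R'->R e a, R is followed by e a with FIRST {e}. Thus FOLLOW(R) = {b, e}.
FOLLOW(S): in R->Q S, the suffix after S is empty, so FOLLOW(S) ⊇ FOLLOW(R) = {b, e}. Thus FOLLOW(S) = {$, b, e}.
For S -> epsilon: FIRST(epsilon) = {epsilon}, so it goes in M[S, t] for t ∈ {}; since epsilon ∈ FIRST, also for every t ∈ FOLLOW(S) = {$, b, e}.
For S -> S' R' b: FIRST(S' R' b) = {c}, so it goes in M[S, t] for t ∈ {c}.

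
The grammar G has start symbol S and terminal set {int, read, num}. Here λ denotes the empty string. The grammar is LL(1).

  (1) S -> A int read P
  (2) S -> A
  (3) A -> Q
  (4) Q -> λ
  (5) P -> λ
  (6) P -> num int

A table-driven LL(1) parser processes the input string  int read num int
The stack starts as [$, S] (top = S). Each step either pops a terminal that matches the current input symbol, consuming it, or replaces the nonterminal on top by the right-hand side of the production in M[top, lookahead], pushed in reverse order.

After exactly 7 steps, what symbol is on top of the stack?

     Stack           Input               Action
  1  $ S             int read num int $  expand S -> A int read P
  2  $ P read int A  int read num int $  expand A -> Q
  3  $ P read int Q  int read num int $  expand Q -> λ
  4  $ P read int    int read num int $  match int
  5  $ P read        read num int $      match read
  6  $ P             num int $           expand P -> num int
  7  $ int num       num int $           match num
Stack after step 7: $ int (top = int).

int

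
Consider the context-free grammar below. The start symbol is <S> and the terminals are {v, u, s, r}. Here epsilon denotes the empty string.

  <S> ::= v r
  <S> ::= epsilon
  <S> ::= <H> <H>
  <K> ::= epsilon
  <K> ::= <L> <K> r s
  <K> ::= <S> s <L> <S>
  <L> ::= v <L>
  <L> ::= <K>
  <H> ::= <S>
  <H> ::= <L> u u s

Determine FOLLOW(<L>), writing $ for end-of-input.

FIRST(<S>): from <S>::=v r we get {v}; from <S>::=epsilon we get {epsilon}; from <S>::=<H> <H> we get {epsilon, r, s, u, v}. So FIRST(<S>) = {epsilon, r, s, u, v}.
FIRST(<K>): from <K>::=epsilon we get {epsilon}; from <K>::=<L> <K> r s we get {r, s, u, v}; from <K>::=<S> s <L> <S> we get {r, s, u, v}. So FIRST(<K>) = {epsilon, r, s, u, v}.
FIRST(<L>): from <L>::=v <L> we get {v}; from <L>::=<K> we get {epsilon, r, s, u, v}. So FIRST(<L>) = {epsilon, r, s, u, v}.
FIRST(<H>): from <H>::=<S> we get {epsilon, r, s, u, v}; from <H>::=<L> u u s we get {r, s, u, v}. So FIRST(<H>) = {epsilon, r, s, u, v}.
FOLLOW(<S>) includes $ since <S> is the start symbol.
FOLLOW(<S>): in <K>::=<S> s <L> <S> (occurrence 1), <S> is followed by s <L> <S> with FIRST {s}; in <K>::=<S> s <L> <S> (occurrence 2), the suffix after <S> is empty, so FOLLOW(<S>) ⊇ FOLLOW(<K>) = {r, s, u, v}; in <H>::=<S>, the suffix after <S> is empty, so FOLLOW(<S>) ⊇ FOLLOW(<H>) = {$, r, s, u, v}. Thus FOLLOW(<S>) = {$, r, s, u, v}.
FOLLOW(<H>): in <S>::=<H> <H> (occurrence 1), <H> is followed by <H> with FIRST {epsilon, r, s, u, v}; in <S>::=<H> <H> (occurrence 1), the suffix after <H> is nullable, so FOLLOW(<H>) ⊇ FOLLOW(<S>) = {$, r, s, u, v}; in <S>::=<H> <H> (occurrence 2), the suffix after <H> is empty, so FOLLOW(<H>) ⊇ FOLLOW(<S>) = {$, r, s, u, v}. Thus FOLLOW(<H>) = {$, r, s, u, v}.
FOLLOW(<K>): in <K>::=<L> <K> r s, <K> is followed by r s with FIRST {r}; in <L>::=<K>, the suffix after <K> is empty, so FOLLOW(<K>) ⊇ FOLLOW(<L>) = {r, s, u, v}. Thus FOLLOW(<K>) = {r, s, u, v}.
FOLLOW(<L>): in <K>::=<L> <K> r s, <L> is followed by <K> r s with FIRST {r, s, u, v}; in <K>::=<S> s <L> <S>, <L> is followed by <S> with FIRST {epsilon, r, s, u, v}; in <K>::=<S> s <L> <S>, the suffix after <L> is nullable, so FOLLOW(<L>) ⊇ FOLLOW(<K>) = {r, s, u, v}; in <L>::=v <L>, the suffix after <L> is empty (adds nothing new); in <H>::=<L> u u s, <L> is followed by u u s with FIRST {u}. Thus FOLLOW(<L>) = {r, s, u, v}.

{r, s, u, v}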